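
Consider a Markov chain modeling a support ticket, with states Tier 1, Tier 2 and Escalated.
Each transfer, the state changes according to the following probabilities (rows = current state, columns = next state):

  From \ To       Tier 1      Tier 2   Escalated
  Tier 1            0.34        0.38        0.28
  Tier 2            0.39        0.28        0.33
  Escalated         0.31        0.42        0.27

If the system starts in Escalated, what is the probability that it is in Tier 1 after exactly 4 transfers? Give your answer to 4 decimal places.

0.3490

Propagate the distribution vector 4 transfers from Escalated.
After 0 transfers: (0.0000, 0.0000, 1.0000)
After 1 transfer: (0.3100, 0.4200, 0.2700)
After 2 transfers: (0.3529, 0.3488, 0.2983)
After 3 transfers: (0.3485, 0.3571, 0.2945)
After 4 transfers: (0.3490, 0.3561, 0.2949)
P(in Tier 1 after 4 transfers) = 0.3490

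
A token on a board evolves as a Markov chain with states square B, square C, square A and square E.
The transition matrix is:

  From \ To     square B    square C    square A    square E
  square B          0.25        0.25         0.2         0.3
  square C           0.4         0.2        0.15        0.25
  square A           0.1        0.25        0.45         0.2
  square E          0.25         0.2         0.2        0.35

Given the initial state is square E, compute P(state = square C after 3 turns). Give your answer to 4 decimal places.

Propagate the distribution vector 3 turns from square E.
After 0 turns: (0.0000, 0.0000, 0.0000, 1.0000)
After 1 turn: (0.2500, 0.2000, 0.2000, 0.3500)
After 2 turns: (0.2500, 0.2225, 0.2400, 0.2875)
After 3 turns: (0.2474, 0.2245, 0.2489, 0.2793)
P(in square C after 3 turns) = 0.2245

0.2245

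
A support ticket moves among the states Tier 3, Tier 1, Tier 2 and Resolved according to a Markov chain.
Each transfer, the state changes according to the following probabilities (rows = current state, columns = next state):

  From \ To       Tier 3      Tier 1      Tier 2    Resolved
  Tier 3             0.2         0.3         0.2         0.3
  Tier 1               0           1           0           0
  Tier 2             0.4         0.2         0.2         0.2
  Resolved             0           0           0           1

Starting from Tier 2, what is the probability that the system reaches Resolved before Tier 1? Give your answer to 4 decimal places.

Let h(s) be the probability of absorption at Resolved starting from transient state s. Then h(Resolved) = 1 and h(Tier 1) = 0. By first-step analysis:
h(Tier 3) = 0.2·h(Tier 3) + 0.3·0 + 0.2·h(Tier 2) + 0.3·1
h(Tier 2) = 0.4·h(Tier 3) + 0.2·0 + 0.2·h(Tier 2) + 0.2·1
Solving: h(Tier 3) = 0.5000, h(Tier 2) = 0.5000.
Starting from Tier 2, the probability is 0.5000.

0.5000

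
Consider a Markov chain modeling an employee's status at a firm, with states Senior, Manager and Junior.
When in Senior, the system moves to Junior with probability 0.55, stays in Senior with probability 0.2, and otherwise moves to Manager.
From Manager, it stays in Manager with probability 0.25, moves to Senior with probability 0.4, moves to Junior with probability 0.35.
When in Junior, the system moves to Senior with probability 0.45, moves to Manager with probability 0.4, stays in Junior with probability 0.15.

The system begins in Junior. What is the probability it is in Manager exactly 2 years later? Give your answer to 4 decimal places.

Sum over the intermediate state after 1 year:
P = P(Junior→Senior)·P(Senior→Manager) + P(Junior→Manager)·P(Manager→Manager) + P(Junior→Junior)·P(Junior→Manager)
  = 0.45×0.25 + 0.4×0.25 + 0.15×0.4
  = 0.1125 + 0.1000 + 0.0600 = 0.2725

0.2725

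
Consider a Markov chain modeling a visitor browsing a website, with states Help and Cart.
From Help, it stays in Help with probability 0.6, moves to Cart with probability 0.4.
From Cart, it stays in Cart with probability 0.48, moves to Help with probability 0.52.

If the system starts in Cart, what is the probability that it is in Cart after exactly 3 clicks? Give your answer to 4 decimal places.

Propagate the distribution vector 3 clicks from Cart.
After 0 clicks: (0.0000, 1.0000)
After 1 click: (0.5200, 0.4800)
After 2 clicks: (0.5616, 0.4384)
After 3 clicks: (0.5649, 0.4351)
P(in Cart after 3 clicks) = 0.4351

0.4351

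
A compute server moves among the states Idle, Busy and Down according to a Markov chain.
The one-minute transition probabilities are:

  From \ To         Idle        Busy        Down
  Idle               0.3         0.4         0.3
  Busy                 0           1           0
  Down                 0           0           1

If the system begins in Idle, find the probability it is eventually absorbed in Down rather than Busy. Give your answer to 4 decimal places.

0.4286

Let h(s) be the probability of absorption at Down starting from transient state s. Then h(Down) = 1 and h(Busy) = 0. By first-step analysis:
h(Idle) = 0.3·h(Idle) + 0.4·0 + 0.3·1
Solving: h(Idle) = 0.4286.
Starting from Idle, the probability is 0.4286.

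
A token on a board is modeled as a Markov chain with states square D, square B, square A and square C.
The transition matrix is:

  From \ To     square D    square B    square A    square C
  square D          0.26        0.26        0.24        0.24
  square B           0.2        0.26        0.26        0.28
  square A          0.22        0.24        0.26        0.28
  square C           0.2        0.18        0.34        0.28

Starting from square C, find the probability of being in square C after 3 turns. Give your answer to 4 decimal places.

Propagate the distribution vector 3 turns from square C.
After 0 turns: (0.0000, 0.0000, 0.0000, 1.0000)
After 1 turn: (0.2000, 0.1800, 0.3400, 0.2800)
After 2 turns: (0.2188, 0.2308, 0.2784, 0.2720)
After 3 turns: (0.2187, 0.2327, 0.2774, 0.2712)
P(in square C after 3 turns) = 0.2712

0.2712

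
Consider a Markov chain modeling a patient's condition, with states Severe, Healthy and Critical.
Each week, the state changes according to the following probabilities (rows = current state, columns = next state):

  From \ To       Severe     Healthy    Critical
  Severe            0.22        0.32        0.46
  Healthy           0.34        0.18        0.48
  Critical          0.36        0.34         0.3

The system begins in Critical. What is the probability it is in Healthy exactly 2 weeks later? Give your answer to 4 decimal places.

Sum over the intermediate state after 1 week:
P = P(Critical→Severe)·P(Severe→Healthy) + P(Critical→Healthy)·P(Healthy→Healthy) + P(Critical→Critical)·P(Critical→Healthy)
  = 0.36×0.32 + 0.34×0.18 + 0.3×0.34
  = 0.1152 + 0.0612 + 0.1020 = 0.2784

0.2784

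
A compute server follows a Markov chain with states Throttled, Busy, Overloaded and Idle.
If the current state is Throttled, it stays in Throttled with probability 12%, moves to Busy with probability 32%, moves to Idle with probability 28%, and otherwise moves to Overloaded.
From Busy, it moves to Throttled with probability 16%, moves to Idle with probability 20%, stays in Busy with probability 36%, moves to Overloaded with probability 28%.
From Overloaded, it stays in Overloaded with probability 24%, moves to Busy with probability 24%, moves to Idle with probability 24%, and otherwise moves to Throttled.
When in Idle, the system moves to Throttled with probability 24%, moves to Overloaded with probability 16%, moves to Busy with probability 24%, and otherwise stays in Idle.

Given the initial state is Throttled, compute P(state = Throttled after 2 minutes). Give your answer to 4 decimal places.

0.2112

Propagate the distribution vector 2 minutes from Throttled.
After 0 minutes: (1.0000, 0.0000, 0.0000, 0.0000)
After 1 minute: (0.1200, 0.3200, 0.2800, 0.2800)
After 2 minutes: (0.2112, 0.2880, 0.2352, 0.2656)
P(in Throttled after 2 minutes) = 0.2112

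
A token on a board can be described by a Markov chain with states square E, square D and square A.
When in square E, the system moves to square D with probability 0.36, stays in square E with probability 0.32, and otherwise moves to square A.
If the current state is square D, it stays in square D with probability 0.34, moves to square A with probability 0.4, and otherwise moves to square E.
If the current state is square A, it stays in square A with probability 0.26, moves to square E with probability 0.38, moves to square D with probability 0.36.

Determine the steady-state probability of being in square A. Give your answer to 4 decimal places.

Let the stationary distribution be π with π = πP and π_1 + π_2 + π_3 = 1.
π_1 = 0.32·π_1 + 0.26·π_2 + 0.38·π_3
π_2 = 0.36·π_1 + 0.34·π_2 + 0.36·π_3
Solving with the normalization constraint gives π = (0.3185, 0.3529, 0.3285).
So the stationary probability of square A is 0.3285.

0.3285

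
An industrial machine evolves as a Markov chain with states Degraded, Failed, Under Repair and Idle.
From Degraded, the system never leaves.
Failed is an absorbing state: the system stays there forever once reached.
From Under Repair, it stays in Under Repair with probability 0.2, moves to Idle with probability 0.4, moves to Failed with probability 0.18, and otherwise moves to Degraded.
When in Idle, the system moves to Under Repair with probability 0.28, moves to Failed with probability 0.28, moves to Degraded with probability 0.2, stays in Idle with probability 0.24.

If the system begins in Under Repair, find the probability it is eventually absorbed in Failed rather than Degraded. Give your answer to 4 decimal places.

Let h(s) be the probability of absorption at Failed starting from transient state s. Then h(Failed) = 1 and h(Degraded) = 0. By first-step analysis:
h(Under Repair) = 0.22·0 + 0.18·1 + 0.2·h(Under Repair) + 0.4·h(Idle)
h(Idle) = 0.2·0 + 0.28·1 + 0.28·h(Under Repair) + 0.24·h(Idle)
Solving: h(Under Repair) = 0.5016, h(Idle) = 0.5532.
Starting from Under Repair, the probability is 0.5016.

0.5016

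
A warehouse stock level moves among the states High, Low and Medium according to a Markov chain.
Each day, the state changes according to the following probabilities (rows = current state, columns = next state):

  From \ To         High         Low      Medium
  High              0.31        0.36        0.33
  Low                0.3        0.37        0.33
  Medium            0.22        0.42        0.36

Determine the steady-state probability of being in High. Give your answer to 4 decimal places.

0.2755

Let the stationary distribution be π with π = πP and π_1 + π_2 + π_3 = 1.
π_1 = 0.31·π_1 + 0.3·π_2 + 0.22·π_3
π_2 = 0.36·π_1 + 0.37·π_2 + 0.42·π_3
Solving with the normalization constraint gives π = (0.2755, 0.3843, 0.3402).
So the stationary probability of High is 0.2755.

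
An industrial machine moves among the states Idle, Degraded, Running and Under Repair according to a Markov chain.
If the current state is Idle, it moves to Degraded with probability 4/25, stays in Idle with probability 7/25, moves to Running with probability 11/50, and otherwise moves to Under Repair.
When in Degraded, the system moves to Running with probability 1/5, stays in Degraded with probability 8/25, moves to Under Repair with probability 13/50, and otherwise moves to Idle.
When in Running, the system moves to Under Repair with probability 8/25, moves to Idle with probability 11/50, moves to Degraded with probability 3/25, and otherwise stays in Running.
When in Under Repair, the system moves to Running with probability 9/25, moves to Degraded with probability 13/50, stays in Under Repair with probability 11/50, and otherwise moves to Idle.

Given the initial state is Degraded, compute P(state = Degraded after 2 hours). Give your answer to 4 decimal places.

0.2292

Propagate the distribution vector 2 hours from Degraded.
After 0 hours: (0.0000, 1.0000, 0.0000, 0.0000)
After 1 hour: (0.2200, 0.3200, 0.2000, 0.2600)
After 2 hours: (0.2176, 0.2292, 0.2740, 0.2792)
P(in Degraded after 2 hours) = 0.2292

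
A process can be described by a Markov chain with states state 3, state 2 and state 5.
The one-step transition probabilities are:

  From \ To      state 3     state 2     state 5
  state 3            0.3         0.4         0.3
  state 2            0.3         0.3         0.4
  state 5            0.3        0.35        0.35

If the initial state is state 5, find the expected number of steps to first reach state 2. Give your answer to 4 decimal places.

2.7397

Let t(s) be the expected number of steps to first reach state 2 from state s, with t(state 2) = 0. Conditioning on the first step:
t(state 3) = 1 + 0.3·t(state 3) + 0.3·t(state 5)
t(state 5) = 1 + 0.3·t(state 3) + 0.35·t(state 5)
Solving: t(state 3) = 2.6027, t(state 5) = 2.7397.
Expected steps from state 5 to state 2: 2.7397.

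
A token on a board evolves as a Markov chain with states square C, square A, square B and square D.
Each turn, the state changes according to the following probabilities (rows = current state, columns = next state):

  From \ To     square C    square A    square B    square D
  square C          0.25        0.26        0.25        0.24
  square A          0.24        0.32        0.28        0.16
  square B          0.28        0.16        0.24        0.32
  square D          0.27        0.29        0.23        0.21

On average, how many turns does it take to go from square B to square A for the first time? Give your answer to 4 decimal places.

4.5070

Let t(s) be the expected number of turns to first reach square A from state s, with t(square A) = 0. Conditioning on the first turn:
t(square C) = 1 + 0.25·t(square C) + 0.25·t(square B) + 0.24·t(square D)
t(square B) = 1 + 0.28·t(square C) + 0.24·t(square B) + 0.32·t(square D)
t(square D) = 1 + 0.27·t(square C) + 0.23·t(square B) + 0.21·t(square D)
Solving: t(square C) = 4.1101, t(square B) = 4.5070, t(square D) = 3.9827.
Expected turns from square B to square A: 4.5070.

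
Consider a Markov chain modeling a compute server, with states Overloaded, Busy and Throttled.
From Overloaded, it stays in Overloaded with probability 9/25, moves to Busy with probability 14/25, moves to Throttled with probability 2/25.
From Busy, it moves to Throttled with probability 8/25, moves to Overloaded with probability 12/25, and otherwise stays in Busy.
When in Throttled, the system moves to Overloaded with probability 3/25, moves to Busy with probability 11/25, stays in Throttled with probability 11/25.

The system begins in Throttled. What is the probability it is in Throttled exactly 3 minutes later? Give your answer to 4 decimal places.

0.2876

Propagate the distribution vector 3 minutes from Throttled.
After 0 minutes: (0.0000, 0.0000, 1.0000)
After 1 minute: (0.1200, 0.4400, 0.4400)
After 2 minutes: (0.3072, 0.3488, 0.3440)
After 3 minutes: (0.3193, 0.3932, 0.2876)
P(in Throttled after 3 minutes) = 0.2876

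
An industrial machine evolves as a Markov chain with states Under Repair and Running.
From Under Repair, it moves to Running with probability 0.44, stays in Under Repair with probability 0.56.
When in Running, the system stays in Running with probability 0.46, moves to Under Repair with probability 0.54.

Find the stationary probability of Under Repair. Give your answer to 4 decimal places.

0.5510

Let the stationary distribution be π with π = πP and π_1 + π_2 = 1.
π_1 = 0.56·π_1 + 0.54·π_2
Solving with the normalization constraint gives π = (0.5510, 0.4490).
So the stationary probability of Under Repair is 0.5510.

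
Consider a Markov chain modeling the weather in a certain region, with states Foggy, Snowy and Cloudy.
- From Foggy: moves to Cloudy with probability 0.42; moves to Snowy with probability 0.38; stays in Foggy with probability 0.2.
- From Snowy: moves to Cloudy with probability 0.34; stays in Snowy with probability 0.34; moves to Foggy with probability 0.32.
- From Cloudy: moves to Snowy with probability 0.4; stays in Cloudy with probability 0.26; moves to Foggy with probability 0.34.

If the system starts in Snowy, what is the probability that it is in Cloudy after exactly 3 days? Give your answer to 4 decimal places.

0.3360

Propagate the distribution vector 3 days from Snowy.
After 0 days: (0.0000, 1.0000, 0.0000)
After 1 day: (0.3200, 0.3400, 0.3400)
After 2 days: (0.2884, 0.3732, 0.3384)
After 3 days: (0.2922, 0.3718, 0.3360)
P(in Cloudy after 3 days) = 0.3360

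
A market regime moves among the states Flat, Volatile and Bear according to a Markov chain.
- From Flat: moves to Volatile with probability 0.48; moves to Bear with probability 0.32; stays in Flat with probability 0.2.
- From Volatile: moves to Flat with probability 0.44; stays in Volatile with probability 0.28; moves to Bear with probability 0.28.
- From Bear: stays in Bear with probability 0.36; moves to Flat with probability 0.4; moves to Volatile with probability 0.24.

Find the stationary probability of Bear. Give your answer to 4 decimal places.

Let the stationary distribution be π with π = πP and π_1 + π_2 + π_3 = 1.
π_1 = 0.2·π_1 + 0.44·π_2 + 0.4·π_3
π_2 = 0.48·π_1 + 0.28·π_2 + 0.24·π_3
Solving with the normalization constraint gives π = (0.3445, 0.3361, 0.3193).
So the stationary probability of Bear is 0.3193.

0.3193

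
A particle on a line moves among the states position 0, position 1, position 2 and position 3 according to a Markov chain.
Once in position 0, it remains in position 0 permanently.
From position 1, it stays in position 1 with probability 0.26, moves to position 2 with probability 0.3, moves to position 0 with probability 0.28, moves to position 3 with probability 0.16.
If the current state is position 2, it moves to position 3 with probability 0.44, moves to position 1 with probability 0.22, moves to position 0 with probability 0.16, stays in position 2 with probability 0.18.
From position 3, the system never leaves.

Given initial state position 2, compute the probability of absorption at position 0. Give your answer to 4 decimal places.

Let h(s) be the probability of absorption at position 0 starting from transient state s. Then h(position 0) = 1 and h(position 3) = 0. By first-step analysis:
h(position 1) = 0.28·1 + 0.26·h(position 1) + 0.3·h(position 2) + 0.16·0
h(position 2) = 0.16·1 + 0.22·h(position 1) + 0.18·h(position 2) + 0.44·0
Solving: h(position 1) = 0.5133, h(position 2) = 0.3328.
Starting from position 2, the probability is 0.3328.

0.3328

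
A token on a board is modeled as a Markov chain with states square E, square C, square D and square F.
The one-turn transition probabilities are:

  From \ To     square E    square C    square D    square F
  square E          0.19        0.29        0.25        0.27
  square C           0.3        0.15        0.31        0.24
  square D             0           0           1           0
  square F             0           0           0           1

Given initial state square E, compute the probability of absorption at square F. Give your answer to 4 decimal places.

0.4973

Let h(s) be the probability of absorption at square F starting from transient state s. Then h(square F) = 1 and h(square D) = 0. By first-step analysis:
h(square E) = 0.19·h(square E) + 0.29·h(square C) + 0.25·0 + 0.27·1
h(square C) = 0.3·h(square E) + 0.15·h(square C) + 0.31·0 + 0.24·1
Solving: h(square E) = 0.4973, h(square C) = 0.4579.
Starting from square E, the probability is 0.4973.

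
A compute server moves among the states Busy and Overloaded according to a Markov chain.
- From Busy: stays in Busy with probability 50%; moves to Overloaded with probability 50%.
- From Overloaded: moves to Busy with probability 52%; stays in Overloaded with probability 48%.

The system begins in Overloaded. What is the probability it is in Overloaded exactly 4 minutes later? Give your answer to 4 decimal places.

0.4902

Propagate the distribution vector 4 minutes from Overloaded.
After 0 minutes: (0.0000, 1.0000)
After 1 minute: (0.5200, 0.4800)
After 2 minutes: (0.5096, 0.4904)
After 3 minutes: (0.5098, 0.4902)
After 4 minutes: (0.5098, 0.4902)
P(in Overloaded after 4 minutes) = 0.4902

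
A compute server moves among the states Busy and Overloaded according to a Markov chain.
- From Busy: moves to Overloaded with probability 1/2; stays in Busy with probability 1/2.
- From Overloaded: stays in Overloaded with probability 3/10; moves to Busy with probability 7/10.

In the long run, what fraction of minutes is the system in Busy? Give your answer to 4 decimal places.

Let the stationary distribution be π with π = πP and π_1 + π_2 = 1.
π_1 = 0.5·π_1 + 0.7·π_2
Solving with the normalization constraint gives π = (0.5833, 0.4167).
So the stationary probability of Busy is 0.5833.

0.5833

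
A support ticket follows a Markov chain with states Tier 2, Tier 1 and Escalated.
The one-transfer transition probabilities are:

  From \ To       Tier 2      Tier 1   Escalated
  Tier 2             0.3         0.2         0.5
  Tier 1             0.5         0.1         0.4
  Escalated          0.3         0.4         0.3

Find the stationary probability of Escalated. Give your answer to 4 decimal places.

0.3955

Let the stationary distribution be π with π = πP and π_1 + π_2 + π_3 = 1.
π_1 = 0.3·π_1 + 0.5·π_2 + 0.3·π_3
π_2 = 0.2·π_1 + 0.1·π_2 + 0.4·π_3
Solving with the normalization constraint gives π = (0.3507, 0.2537, 0.3955).
So the stationary probability of Escalated is 0.3955.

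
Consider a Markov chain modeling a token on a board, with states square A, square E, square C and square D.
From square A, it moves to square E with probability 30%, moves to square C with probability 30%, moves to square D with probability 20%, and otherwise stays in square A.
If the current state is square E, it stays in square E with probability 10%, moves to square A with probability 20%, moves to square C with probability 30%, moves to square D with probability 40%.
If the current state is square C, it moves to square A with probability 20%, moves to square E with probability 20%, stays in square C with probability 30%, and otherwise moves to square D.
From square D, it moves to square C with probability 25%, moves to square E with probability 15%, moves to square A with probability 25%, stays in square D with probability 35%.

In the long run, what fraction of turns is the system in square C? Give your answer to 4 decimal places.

Let the stationary distribution be π with π = πP and π_1 + π_2 + π_3 + π_4 = 1.
π_1 = 0.2·π_1 + 0.2·π_2 + 0.2·π_3 + 0.25·π_4
π_2 = 0.3·π_1 + 0.1·π_2 + 0.2·π_3 + 0.15·π_4
π_3 = 0.3·π_1 + 0.3·π_2 + 0.3·π_3 + 0.25·π_4
Solving with the normalization constraint gives π = (0.2156, 0.1872, 0.2844, 0.3128).
So the stationary probability of square C is 0.2844.

0.2844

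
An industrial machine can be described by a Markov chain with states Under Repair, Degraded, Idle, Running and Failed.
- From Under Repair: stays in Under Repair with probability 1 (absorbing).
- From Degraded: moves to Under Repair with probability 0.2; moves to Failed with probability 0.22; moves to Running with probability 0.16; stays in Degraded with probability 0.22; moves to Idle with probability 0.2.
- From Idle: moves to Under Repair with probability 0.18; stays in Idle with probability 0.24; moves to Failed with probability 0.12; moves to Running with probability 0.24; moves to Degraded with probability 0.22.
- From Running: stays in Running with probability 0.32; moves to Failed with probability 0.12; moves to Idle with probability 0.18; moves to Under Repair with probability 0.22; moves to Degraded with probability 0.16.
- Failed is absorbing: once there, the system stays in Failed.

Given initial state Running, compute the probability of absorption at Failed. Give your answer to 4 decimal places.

0.3987

Let h(s) be the probability of absorption at Failed starting from transient state s. Then h(Failed) = 1 and h(Under Repair) = 0. By first-step analysis:
h(Degraded) = 0.2·0 + 0.22·h(Degraded) + 0.2·h(Idle) + 0.16·h(Running) + 0.22·1
h(Idle) = 0.18·0 + 0.22·h(Degraded) + 0.24·h(Idle) + 0.24·h(Running) + 0.12·1
h(Running) = 0.22·0 + 0.16·h(Degraded) + 0.18·h(Idle) + 0.32·h(Running) + 0.12·1
Solving: h(Degraded) = 0.4716, h(Idle) = 0.4203, h(Running) = 0.3987.
Starting from Running, the probability is 0.3987.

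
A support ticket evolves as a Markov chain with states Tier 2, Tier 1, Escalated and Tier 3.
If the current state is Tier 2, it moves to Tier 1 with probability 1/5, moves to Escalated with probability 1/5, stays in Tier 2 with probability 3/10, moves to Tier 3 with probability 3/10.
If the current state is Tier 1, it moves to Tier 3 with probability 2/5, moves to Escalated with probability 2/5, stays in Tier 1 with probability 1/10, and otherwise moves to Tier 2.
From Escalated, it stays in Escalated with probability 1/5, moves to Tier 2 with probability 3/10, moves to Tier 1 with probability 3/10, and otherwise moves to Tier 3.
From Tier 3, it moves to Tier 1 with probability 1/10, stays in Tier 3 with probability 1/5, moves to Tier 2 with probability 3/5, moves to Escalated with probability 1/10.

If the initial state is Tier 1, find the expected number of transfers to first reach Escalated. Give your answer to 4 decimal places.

4.0891

Let t(s) be the expected number of transfers to first reach Escalated from state s, with t(Escalated) = 0. Conditioning on the first transfer:
t(Tier 2) = 1 + 0.3·t(Tier 2) + 0.2·t(Tier 1) + 0.3·t(Tier 3)
t(Tier 1) = 1 + 0.1·t(Tier 2) + 0.1·t(Tier 1) + 0.4·t(Tier 3)
t(Tier 3) = 1 + 0.6·t(Tier 2) + 0.1·t(Tier 1) + 0.2·t(Tier 3)
Solving: t(Tier 2) = 4.9393, t(Tier 1) = 4.0891, t(Tier 3) = 5.4656.
Expected transfers from Tier 1 to Escalated: 4.0891.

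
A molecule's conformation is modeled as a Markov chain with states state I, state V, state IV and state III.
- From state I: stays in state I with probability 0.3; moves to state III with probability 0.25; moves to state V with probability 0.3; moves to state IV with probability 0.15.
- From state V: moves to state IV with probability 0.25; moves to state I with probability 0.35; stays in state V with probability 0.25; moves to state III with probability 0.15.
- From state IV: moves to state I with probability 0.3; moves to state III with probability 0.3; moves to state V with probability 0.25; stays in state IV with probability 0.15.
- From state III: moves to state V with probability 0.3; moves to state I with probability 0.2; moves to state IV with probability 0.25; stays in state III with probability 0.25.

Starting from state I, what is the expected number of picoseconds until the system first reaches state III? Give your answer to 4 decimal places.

4.3260

Let t(s) be the expected number of picoseconds to first reach state III from state s, with t(state III) = 0. Conditioning on the first picosecond:
t(state I) = 1 + 0.3·t(state I) + 0.3·t(state V) + 0.15·t(state IV)
t(state V) = 1 + 0.35·t(state I) + 0.25·t(state V) + 0.25·t(state IV)
t(state IV) = 1 + 0.3·t(state I) + 0.25·t(state V) + 0.15·t(state IV)
Solving: t(state I) = 4.3260, t(state V) = 4.7155, t(state IV) = 4.0902.
Expected picoseconds from state I to state III: 4.3260.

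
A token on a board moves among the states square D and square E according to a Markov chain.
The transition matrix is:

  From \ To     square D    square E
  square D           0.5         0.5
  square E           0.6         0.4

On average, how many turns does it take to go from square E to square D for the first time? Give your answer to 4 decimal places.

Let t(s) be the expected number of turns to first reach square D from state s, with t(square D) = 0. Conditioning on the first turn:
t(square E) = 1 + 0.4·t(square E)
Solving: t(square E) = 1.6667.
Expected turns from square E to square D: 1.6667.

1.6667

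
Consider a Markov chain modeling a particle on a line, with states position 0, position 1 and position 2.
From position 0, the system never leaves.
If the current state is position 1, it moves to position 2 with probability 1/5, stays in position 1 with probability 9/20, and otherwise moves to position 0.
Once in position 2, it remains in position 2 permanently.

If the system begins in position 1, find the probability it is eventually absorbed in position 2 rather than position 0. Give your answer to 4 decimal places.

Let h(s) be the probability of absorption at position 2 starting from transient state s. Then h(position 2) = 1 and h(position 0) = 0. By first-step analysis:
h(position 1) = 0.35·0 + 0.45·h(position 1) + 0.2·1
Solving: h(position 1) = 0.3636.
Starting from position 1, the probability is 0.3636.

0.3636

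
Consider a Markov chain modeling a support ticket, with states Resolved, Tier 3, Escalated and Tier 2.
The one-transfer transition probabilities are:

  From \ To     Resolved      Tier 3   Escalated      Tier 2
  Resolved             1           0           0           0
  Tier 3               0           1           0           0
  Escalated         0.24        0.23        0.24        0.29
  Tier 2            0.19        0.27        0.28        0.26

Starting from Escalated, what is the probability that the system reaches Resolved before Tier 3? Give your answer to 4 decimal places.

Let h(s) be the probability of absorption at Resolved starting from transient state s. Then h(Resolved) = 1 and h(Tier 3) = 0. By first-step analysis:
h(Escalated) = 0.24·1 + 0.23·0 + 0.24·h(Escalated) + 0.29·h(Tier 2)
h(Tier 2) = 0.19·1 + 0.27·0 + 0.28·h(Escalated) + 0.26·h(Tier 2)
Solving: h(Escalated) = 0.4836, h(Tier 2) = 0.4397.
Starting from Escalated, the probability is 0.4836.

0.4836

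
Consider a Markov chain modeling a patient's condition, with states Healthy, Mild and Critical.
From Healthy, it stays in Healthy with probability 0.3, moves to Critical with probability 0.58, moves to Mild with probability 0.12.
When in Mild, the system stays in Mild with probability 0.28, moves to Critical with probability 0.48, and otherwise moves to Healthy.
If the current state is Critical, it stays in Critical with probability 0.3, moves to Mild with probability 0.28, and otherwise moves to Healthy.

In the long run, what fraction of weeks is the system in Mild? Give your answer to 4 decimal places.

0.2258

Let the stationary distribution be π with π = πP and π_1 + π_2 + π_3 = 1.
π_1 = 0.3·π_1 + 0.24·π_2 + 0.42·π_3
π_2 = 0.12·π_1 + 0.28·π_2 + 0.28·π_3
Solving with the normalization constraint gives π = (0.3387, 0.2258, 0.4355).
So the stationary probability of Mild is 0.2258.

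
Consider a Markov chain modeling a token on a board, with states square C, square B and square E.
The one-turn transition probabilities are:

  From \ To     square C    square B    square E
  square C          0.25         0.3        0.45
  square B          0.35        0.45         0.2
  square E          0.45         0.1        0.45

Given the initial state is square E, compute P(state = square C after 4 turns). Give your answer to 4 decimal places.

0.3536

Propagate the distribution vector 4 turns from square E.
After 0 turns: (0.0000, 0.0000, 1.0000)
After 1 turn: (0.4500, 0.1000, 0.4500)
After 2 turns: (0.3500, 0.2250, 0.4250)
After 3 turns: (0.3575, 0.2488, 0.3938)
After 4 turns: (0.3536, 0.2586, 0.3878)
P(in square C after 4 turns) = 0.3536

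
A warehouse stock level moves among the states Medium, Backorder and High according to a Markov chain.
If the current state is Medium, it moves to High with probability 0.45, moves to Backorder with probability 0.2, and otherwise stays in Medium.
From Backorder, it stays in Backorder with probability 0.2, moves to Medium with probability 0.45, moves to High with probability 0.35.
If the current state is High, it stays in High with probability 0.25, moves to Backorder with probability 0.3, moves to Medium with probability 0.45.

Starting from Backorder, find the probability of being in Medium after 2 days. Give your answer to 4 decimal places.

Sum over the intermediate state after 1 day:
P = P(Backorder→Medium)·P(Medium→Medium) + P(Backorder→Backorder)·P(Backorder→Medium) + P(Backorder→High)·P(High→Medium)
  = 0.45×0.35 + 0.2×0.45 + 0.35×0.45
  = 0.1575 + 0.0900 + 0.1575 = 0.4050

0.4050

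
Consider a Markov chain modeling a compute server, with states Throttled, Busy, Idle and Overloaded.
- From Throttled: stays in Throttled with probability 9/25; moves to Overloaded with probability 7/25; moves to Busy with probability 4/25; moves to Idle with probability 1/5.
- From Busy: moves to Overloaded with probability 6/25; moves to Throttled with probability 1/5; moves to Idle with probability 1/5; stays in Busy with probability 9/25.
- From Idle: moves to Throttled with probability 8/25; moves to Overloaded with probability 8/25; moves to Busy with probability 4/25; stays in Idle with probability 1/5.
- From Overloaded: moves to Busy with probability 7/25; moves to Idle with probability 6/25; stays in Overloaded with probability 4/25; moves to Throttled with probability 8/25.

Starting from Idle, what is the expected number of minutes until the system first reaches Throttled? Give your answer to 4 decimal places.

Let t(s) be the expected number of minutes to first reach Throttled from state s, with t(Throttled) = 0. Conditioning on the first minute:
t(Busy) = 1 + 0.36·t(Busy) + 0.2·t(Idle) + 0.24·t(Overloaded)
t(Idle) = 1 + 0.16·t(Busy) + 0.2·t(Idle) + 0.32·t(Overloaded)
t(Overloaded) = 1 + 0.28·t(Busy) + 0.24·t(Idle) + 0.16·t(Overloaded)
Solving: t(Busy) = 3.9421, t(Idle) = 3.4325, t(Overloaded) = 3.4852.
Expected minutes from Idle to Throttled: 3.4325.

3.4325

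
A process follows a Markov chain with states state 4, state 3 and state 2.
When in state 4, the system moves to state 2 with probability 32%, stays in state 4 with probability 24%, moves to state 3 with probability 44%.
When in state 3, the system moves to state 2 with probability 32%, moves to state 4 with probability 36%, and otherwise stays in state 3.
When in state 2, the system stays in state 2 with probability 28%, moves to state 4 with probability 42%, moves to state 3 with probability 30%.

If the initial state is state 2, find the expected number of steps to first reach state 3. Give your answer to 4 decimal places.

Let t(s) be the expected number of steps to first reach state 3 from state s, with t(state 3) = 0. Conditioning on the first step:
t(state 4) = 1 + 0.24·t(state 4) + 0.32·t(state 2)
t(state 2) = 1 + 0.42·t(state 4) + 0.28·t(state 2)
Solving: t(state 4) = 2.5194, t(state 2) = 2.8585.
Expected steps from state 2 to state 3: 2.8585.

2.8585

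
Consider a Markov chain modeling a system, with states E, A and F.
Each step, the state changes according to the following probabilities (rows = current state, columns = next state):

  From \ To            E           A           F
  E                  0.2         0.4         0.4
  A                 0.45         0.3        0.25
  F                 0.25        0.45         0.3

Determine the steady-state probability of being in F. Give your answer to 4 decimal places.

0.3121

Let the stationary distribution be π with π = πP and π_1 + π_2 + π_3 = 1.
π_1 = 0.2·π_1 + 0.45·π_2 + 0.25·π_3
π_2 = 0.4·π_1 + 0.3·π_2 + 0.45·π_3
Solving with the normalization constraint gives π = (0.3101, 0.3778, 0.3121).
So the stationary probability of F is 0.3121.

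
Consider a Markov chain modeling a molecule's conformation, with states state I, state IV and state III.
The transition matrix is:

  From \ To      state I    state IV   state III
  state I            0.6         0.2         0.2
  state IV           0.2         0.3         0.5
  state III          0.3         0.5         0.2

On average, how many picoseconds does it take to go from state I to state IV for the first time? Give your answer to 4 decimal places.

Let t(s) be the expected number of picoseconds to first reach state IV from state s, with t(state IV) = 0. Conditioning on the first picosecond:
t(state I) = 1 + 0.6·t(state I) + 0.2·t(state III)
t(state III) = 1 + 0.3·t(state I) + 0.2·t(state III)
Solving: t(state I) = 3.8462, t(state III) = 2.6923.
Expected picoseconds from state I to state IV: 3.8462.

3.8462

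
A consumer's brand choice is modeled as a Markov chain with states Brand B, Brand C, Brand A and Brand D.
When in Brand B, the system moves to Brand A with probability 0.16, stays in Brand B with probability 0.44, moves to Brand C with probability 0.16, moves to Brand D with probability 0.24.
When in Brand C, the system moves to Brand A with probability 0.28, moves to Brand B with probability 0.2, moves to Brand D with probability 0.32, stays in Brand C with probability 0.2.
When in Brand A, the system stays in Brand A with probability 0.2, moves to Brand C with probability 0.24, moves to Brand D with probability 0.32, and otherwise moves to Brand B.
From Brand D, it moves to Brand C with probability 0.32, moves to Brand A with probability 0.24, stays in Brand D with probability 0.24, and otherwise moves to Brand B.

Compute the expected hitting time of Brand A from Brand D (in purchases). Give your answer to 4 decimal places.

Let t(s) be the expected number of purchases to first reach Brand A from state s, with t(Brand A) = 0. Conditioning on the first purchase:
t(Brand B) = 1 + 0.44·t(Brand B) + 0.16·t(Brand C) + 0.24·t(Brand D)
t(Brand C) = 1 + 0.2·t(Brand B) + 0.2·t(Brand C) + 0.32·t(Brand D)
t(Brand D) = 1 + 0.2·t(Brand B) + 0.32·t(Brand C) + 0.24·t(Brand D)
Solving: t(Brand B) = 4.8620, t(Brand C) = 4.2132, t(Brand D) = 4.3693.
Expected purchases from Brand D to Brand A: 4.3693.

4.3693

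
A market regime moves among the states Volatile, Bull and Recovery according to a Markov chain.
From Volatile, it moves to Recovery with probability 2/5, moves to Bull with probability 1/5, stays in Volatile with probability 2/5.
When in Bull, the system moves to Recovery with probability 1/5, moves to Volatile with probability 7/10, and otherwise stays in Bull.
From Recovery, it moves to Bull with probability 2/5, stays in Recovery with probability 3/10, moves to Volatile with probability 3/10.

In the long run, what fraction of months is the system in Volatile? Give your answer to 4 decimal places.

Let the stationary distribution be π with π = πP and π_1 + π_2 + π_3 = 1.
π_1 = 0.4·π_1 + 0.7·π_2 + 0.3·π_3
π_2 = 0.2·π_1 + 0.1·π_2 + 0.4·π_3
Solving with the normalization constraint gives π = (0.4400, 0.2400, 0.3200).
So the stationary probability of Volatile is 0.4400.

0.4400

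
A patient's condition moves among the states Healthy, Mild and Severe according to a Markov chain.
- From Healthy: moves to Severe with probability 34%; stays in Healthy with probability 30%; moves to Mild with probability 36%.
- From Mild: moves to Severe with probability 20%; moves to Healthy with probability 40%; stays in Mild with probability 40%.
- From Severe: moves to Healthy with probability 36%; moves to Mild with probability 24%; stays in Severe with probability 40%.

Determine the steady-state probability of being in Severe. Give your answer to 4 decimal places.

0.3117

Let the stationary distribution be π with π = πP and π_1 + π_2 + π_3 = 1.
π_1 = 0.3·π_1 + 0.4·π_2 + 0.36·π_3
π_2 = 0.36·π_1 + 0.4·π_2 + 0.24·π_3
Solving with the normalization constraint gives π = (0.3523, 0.3360, 0.3117).
So the stationary probability of Severe is 0.3117.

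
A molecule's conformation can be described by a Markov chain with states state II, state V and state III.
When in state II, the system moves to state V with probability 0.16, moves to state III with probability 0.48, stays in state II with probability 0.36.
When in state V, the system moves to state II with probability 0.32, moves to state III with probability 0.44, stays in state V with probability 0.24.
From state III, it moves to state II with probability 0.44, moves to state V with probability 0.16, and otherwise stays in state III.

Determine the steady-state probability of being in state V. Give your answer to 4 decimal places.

Let the stationary distribution be π with π = πP and π_1 + π_2 + π_3 = 1.
π_1 = 0.36·π_1 + 0.32·π_2 + 0.44·π_3
π_2 = 0.16·π_1 + 0.24·π_2 + 0.16·π_3
Solving with the normalization constraint gives π = (0.3881, 0.1739, 0.4380).
So the stationary probability of state V is 0.1739.

0.1739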